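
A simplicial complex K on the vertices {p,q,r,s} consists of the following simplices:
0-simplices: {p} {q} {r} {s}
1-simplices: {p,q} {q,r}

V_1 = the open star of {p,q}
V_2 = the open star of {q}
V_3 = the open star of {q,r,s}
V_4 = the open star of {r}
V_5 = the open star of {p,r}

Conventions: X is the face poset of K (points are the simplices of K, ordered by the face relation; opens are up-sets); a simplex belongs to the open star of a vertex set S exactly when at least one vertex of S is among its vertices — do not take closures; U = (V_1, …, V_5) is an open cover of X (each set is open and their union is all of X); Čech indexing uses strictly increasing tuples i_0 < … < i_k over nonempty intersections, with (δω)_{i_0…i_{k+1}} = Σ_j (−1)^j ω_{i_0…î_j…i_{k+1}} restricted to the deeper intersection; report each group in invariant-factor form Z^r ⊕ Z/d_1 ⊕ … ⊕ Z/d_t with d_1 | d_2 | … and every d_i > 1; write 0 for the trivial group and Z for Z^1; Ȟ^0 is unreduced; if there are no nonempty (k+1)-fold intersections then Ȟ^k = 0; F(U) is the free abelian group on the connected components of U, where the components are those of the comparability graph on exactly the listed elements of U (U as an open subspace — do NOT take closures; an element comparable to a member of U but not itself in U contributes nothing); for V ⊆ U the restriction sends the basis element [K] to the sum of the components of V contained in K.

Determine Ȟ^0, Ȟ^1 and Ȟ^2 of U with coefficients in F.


cover nerve:
  V1={{p},{q},{p,q},{q,r}} V2={{q},{p,q},{q,r}} V3={{q},{r},{s},{p,q},{q,r}} V4={{r},{q,r}} V5={{p},{r},{p,q},{q,r}}
  V12={{q},{p,q},{q,r}} V13={{q},{p,q},{q,r}} V14={{q,r}} V15={{p},{p,q},{q,r}} V23={{q},{p,q},{q,r}} V24={{q,r}} V25={{p,q},{q,r}} V34={{r},{q,r}} V35={{r},{p,q},{q,r}} V45={{r},{q,r}}
  V123={{q},{p,q},{q,r}} V124={{q,r}} V125={{p,q},{q,r}} V134={{q,r}} V135={{p,q},{q,r}} V145={{q,r}} V234={{q,r}} V235={{p,q},{q,r}} V245={{q,r}} V345={{r},{q,r}}
  V1234={{q,r}} V1235={{p,q},{q,r}} V1245={{q,r}} V1345={{q,r}} V2345={{q,r}}
  V12345={{q,r}}
components per intersection:
  V1: {{p},{q},{p,q},{q,r}}
  V2: {{q},{p,q},{q,r}}
  V3: {{q},{r},{p,q},{q,r}} {{s}}
  V4: {{r},{q,r}}
  V5: {{p},{p,q}} {{r},{q,r}}
  V12: {{q},{p,q},{q,r}}
  V13: {{q},{p,q},{q,r}}
  V14: {{q,r}}
  V15: {{p},{p,q}} {{q,r}}
  V23: {{q},{p,q},{q,r}}
  V24: {{q,r}}
  V25: {{p,q}} {{q,r}}
  V34: {{r},{q,r}}
  V35: {{r},{q,r}} {{p,q}}
  V45: {{r},{q,r}}
  V123: {{q},{p,q},{q,r}}
  V124: {{q,r}}
  V125: {{p,q}} {{q,r}}
  V134: {{q,r}}
  V135: {{p,q}} {{q,r}}
  V145: {{q,r}}
  V234: {{q,r}}
  V235: {{p,q}} {{q,r}}
  V245: {{q,r}}
  V345: {{r},{q,r}}
  V1234: {{q,r}}
  V1235: {{p,q}} {{q,r}}
  V1245: {{q,r}}
  V1345: {{q,r}}
  V2345: {{q,r}}
  V12345: {{q,r}}
C dims 7,13,13,6; δ0: rk 5, SNF 1^5; δ1: rk 8, SNF 1^8; δ2: rk 5, SNF 1^5
Ȟ^0: (7−5)−0=2 ⇒ Z^2
Ȟ^1: (13−8)−5=0 ⇒ 0
Ȟ^2: (13−5)−8=0 ⇒ 0

Ȟ^0(U;F) ≅ Z^2, Ȟ^1(U;F) ≅ 0, Ȟ^2(U;F) ≅ 0


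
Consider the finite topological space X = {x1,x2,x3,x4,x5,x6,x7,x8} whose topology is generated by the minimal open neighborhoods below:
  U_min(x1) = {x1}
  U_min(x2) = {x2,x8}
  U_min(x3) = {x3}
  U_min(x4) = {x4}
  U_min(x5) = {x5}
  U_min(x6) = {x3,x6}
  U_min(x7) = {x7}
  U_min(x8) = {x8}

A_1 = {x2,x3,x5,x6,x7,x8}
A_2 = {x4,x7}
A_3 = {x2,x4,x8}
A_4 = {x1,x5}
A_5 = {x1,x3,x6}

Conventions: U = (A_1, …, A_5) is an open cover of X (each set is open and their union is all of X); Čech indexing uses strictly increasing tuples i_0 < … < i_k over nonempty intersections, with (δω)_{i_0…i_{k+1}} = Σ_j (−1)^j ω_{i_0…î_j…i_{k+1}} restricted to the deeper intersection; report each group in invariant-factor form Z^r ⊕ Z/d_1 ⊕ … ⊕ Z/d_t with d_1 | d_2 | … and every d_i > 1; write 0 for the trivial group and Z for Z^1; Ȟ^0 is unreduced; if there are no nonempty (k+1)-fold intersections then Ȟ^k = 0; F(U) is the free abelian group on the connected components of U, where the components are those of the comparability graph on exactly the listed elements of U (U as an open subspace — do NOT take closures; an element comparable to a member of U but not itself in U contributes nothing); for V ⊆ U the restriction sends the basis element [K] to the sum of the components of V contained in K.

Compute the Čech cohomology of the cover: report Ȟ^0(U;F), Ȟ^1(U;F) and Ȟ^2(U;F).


Ȟ^0(U;F) ≅ Z^6, Ȟ^1(U;F) ≅ 0 and Ȟ^2(U;F) ≅ 0

nerve of the cover:
  A12={x7} A13={x2,x8} A14={x5} A15={x3,x6} A23={x4} A45={x1}
components per intersection:
  A1: {x2,x8} {x3,x6} {x5} {x7}
  A2: {x4} {x7}
  A3: {x2,x8} {x4}
  A4: {x1} {x5}
  A5: {x1} {x3,x6}
  A12: {x7}
  A13: {x2,x8}
  A14: {x5}
  A15: {x3,x6}
  A23: {x4}
  A45: {x1}
C dims 12,6; δ0: rk 6, SNF 1^6
Ȟ^0 = (12 − 6) − 0 = 6, so Ȟ^0 ≅ Z^6
Ȟ^1 = (6 − 0) − 6 = 0, so Ȟ^1 ≅ 0
Ȟ^2 = (0 − 0) − 0 = 0, so Ȟ^2 ≅ 0


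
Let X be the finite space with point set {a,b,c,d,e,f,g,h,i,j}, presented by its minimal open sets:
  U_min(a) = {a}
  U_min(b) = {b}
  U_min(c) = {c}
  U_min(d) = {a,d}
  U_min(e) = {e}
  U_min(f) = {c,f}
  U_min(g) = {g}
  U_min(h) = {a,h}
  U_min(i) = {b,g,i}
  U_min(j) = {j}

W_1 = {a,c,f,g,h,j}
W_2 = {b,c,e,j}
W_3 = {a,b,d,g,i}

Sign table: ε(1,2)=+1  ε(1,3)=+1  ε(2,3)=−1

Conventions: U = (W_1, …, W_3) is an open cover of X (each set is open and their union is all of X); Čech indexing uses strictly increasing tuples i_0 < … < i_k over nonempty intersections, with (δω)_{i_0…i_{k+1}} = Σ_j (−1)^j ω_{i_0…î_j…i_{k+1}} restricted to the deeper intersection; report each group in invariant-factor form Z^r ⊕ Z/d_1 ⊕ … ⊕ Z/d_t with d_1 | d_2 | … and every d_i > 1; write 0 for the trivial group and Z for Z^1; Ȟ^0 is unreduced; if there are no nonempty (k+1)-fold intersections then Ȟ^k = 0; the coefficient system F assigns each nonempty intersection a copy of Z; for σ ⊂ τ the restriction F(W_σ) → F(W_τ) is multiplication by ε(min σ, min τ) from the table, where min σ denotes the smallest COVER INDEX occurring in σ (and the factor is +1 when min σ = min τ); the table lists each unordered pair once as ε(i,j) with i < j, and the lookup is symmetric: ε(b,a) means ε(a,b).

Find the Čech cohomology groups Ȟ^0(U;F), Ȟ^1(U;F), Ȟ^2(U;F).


Ȟ^0 = 0, Ȟ^1 = Z/2, Ȟ^2 = 0

cover nerve:
  W12={c,j} W13={a,g} W23={b}
C dims 3,3; δ0: rk 3, SNF 1^2·2
Ȟ^0: (3−3)−0=0 ⇒ 0
Ȟ^1: (3−0)−3=0 plus torsion [2] ⇒ Z/2
Ȟ^2: (0−0)−0=0 ⇒ 0


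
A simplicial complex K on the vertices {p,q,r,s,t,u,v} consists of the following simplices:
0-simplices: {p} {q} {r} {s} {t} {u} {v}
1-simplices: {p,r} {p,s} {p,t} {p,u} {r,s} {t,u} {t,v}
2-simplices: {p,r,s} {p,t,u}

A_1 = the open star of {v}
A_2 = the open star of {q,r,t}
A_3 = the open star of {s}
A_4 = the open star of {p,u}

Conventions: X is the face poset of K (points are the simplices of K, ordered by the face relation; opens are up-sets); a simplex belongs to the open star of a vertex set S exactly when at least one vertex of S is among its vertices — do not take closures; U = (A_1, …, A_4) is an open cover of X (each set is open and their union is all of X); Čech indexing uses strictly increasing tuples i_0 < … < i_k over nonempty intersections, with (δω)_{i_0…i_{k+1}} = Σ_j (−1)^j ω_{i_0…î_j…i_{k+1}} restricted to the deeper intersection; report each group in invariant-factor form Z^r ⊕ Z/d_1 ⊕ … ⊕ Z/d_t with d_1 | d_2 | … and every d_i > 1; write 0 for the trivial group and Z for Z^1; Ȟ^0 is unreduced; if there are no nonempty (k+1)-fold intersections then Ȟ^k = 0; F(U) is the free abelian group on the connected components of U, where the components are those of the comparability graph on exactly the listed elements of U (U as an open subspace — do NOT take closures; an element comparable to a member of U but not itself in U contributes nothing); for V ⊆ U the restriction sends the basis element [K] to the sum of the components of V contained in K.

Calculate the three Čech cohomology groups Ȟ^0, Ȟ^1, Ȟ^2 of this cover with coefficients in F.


Ȟ^0(U;F) ≅ Z^2, Ȟ^1(U;F) ≅ 0, Ȟ^2(U;F) ≅ 0

cover nerve:
  A1={{v},{t,v}} A2={{q},{r},{t},{p,r},{p,t},{r,s},{t,u},{t,v},{p,r,s},{p,t,u}} A3={{s},{p,s},{r,s},{p,r,s}} A4={{p},{u},{p,r},{p,s},{p,t},{p,u},{t,u},{p,r,s},{p,t,u}}
  A12={{t,v}} A23={{r,s},{p,r,s}} A24={{p,r},{p,t},{t,u},{p,r,s},{p,t,u}} A34={{p,s},{p,r,s}}
  A234={{p,r,s}}
components per intersection:
  A1: {{v},{t,v}}
  A2: {{q}} {{r},{p,r},{r,s},{p,r,s}} {{t},{p,t},{t,u},{t,v},{p,t,u}}
  A3: {{s},{p,s},{r,s},{p,r,s}}
  A4: {{p},{u},{p,r},{p,s},{p,t},{p,u},{t,u},{p,r,s},{p,t,u}}
  A12: {{t,v}}
  A23: {{r,s},{p,r,s}}
  A24: {{p,r},{p,r,s}} {{p,t},{t,u},{p,t,u}}
  A34: {{p,s},{p,r,s}}
  A234: {{p,r,s}}
C dims 6,5,1; δ0: rk 4, SNF 1^4; δ1: rk 1, SNF 1^1
Ȟ^0: (6−4)−0=2 ⇒ Z^2
Ȟ^1: (5−1)−4=0 ⇒ 0
Ȟ^2: (1−0)−1=0 ⇒ 0


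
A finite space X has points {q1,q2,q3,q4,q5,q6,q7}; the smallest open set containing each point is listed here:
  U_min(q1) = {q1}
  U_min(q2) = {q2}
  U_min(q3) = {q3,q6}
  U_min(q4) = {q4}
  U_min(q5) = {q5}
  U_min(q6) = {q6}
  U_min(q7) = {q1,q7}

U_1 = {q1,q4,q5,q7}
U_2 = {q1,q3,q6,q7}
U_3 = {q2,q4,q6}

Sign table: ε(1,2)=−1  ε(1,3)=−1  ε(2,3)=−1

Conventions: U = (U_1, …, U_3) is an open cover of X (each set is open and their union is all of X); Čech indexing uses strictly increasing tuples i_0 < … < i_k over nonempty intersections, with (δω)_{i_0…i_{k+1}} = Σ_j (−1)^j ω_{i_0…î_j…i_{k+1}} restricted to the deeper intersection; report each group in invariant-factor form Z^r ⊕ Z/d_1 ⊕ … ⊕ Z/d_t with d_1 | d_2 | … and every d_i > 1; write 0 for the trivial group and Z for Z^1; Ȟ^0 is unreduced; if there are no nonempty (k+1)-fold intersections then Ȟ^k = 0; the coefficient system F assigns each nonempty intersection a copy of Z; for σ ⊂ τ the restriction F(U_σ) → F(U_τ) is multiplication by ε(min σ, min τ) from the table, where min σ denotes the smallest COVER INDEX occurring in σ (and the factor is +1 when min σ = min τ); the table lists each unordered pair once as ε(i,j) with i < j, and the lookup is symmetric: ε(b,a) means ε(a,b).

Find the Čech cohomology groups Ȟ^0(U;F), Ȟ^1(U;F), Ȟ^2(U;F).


Ȟ^0 ≅ 0, Ȟ^1 ≅ Z/2 and Ȟ^2 ≅ 0

nerve simplices:
  U12={q1,q7} U13={q4} U23={q6}
C dims 3,3; δ0: rk 3, SNF 1^2·2
degree 0: 3−3−0 = 0 → Ȟ^0 ≅ 0
degree 1: 3−0−3 = 0 plus torsion [2] → Ȟ^1 ≅ Z/2
degree 2: 0−0−0 = 0 → Ȟ^2 ≅ 0


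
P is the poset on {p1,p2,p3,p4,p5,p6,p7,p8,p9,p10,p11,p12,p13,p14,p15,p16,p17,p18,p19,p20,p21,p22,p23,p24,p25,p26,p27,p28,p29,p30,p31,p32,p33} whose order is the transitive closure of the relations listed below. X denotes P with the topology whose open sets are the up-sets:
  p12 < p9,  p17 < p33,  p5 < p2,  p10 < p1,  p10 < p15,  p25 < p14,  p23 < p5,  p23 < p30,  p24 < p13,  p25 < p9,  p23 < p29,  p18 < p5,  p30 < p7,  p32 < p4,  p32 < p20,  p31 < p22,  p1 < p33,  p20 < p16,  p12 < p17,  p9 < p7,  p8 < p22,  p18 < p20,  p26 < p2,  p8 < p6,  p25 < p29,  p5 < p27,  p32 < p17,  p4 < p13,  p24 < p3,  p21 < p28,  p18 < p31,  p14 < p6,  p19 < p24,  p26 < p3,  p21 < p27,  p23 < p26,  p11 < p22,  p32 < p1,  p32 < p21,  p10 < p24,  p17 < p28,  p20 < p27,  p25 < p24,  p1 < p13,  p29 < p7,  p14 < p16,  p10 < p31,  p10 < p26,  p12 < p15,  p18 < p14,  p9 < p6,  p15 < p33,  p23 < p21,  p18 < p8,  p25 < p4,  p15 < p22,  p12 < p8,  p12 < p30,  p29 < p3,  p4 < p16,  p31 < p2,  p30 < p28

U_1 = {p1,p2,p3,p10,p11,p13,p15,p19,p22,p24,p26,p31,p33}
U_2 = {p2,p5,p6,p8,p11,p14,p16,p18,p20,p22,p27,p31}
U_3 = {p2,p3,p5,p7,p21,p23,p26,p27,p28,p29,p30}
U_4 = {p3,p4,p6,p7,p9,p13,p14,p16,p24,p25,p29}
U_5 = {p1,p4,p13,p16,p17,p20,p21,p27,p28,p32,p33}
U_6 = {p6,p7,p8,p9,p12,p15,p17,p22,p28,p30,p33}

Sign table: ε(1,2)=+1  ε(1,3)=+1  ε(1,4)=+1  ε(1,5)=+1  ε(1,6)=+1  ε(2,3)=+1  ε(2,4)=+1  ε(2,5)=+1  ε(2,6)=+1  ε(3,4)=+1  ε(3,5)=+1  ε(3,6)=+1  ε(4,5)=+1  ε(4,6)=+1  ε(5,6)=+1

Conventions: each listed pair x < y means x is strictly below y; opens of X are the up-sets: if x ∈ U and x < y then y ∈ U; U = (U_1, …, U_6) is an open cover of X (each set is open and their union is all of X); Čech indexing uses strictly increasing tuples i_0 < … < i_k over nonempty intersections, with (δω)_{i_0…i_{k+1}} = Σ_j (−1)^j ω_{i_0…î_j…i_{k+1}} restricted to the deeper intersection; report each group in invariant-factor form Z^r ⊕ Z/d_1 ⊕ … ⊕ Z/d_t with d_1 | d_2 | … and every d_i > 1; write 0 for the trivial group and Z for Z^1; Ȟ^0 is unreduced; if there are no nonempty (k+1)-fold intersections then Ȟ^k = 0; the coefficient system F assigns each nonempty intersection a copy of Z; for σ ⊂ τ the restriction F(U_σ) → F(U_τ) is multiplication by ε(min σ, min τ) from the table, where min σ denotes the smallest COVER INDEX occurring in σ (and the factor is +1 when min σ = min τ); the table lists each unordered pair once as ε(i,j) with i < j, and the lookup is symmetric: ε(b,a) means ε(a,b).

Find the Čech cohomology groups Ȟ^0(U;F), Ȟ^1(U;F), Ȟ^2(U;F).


Ȟ^0 ≅ Z, Ȟ^1 ≅ 0, Ȟ^2 ≅ Z/2

cover nerve:
  U12={p2,p11,p22,p31} U13={p2,p3,p26} U14={p3,p13,p24} U15={p1,p13,p33} U16={p15,p22,p33} U23={p2,p5,p27} U24={p6,p14,p16} U25={p16,p20,p27} U26={p6,p8,p22} U34={p3,p7,p29} U35={p21,p27,p28} U36={p7,p28,p30} U45={p4,p13,p16} U46={p6,p7,p9} U56={p17,p28,p33}
  U123={p2} U126={p22} U134={p3} U145={p13} U156={p33} U235={p27} U245={p16} U246={p6} U346={p7} U356={p28}
C dims 6,15,10; δ0: rk 5, SNF 1^5; δ1: rk 10, SNF 1^9·2
Ȟ^0: (6−5)−0=1 ⇒ Z
Ȟ^1: (15−10)−5=0 ⇒ 0
Ȟ^2: (10−0)−10=0 plus torsion [2] ⇒ Z/2


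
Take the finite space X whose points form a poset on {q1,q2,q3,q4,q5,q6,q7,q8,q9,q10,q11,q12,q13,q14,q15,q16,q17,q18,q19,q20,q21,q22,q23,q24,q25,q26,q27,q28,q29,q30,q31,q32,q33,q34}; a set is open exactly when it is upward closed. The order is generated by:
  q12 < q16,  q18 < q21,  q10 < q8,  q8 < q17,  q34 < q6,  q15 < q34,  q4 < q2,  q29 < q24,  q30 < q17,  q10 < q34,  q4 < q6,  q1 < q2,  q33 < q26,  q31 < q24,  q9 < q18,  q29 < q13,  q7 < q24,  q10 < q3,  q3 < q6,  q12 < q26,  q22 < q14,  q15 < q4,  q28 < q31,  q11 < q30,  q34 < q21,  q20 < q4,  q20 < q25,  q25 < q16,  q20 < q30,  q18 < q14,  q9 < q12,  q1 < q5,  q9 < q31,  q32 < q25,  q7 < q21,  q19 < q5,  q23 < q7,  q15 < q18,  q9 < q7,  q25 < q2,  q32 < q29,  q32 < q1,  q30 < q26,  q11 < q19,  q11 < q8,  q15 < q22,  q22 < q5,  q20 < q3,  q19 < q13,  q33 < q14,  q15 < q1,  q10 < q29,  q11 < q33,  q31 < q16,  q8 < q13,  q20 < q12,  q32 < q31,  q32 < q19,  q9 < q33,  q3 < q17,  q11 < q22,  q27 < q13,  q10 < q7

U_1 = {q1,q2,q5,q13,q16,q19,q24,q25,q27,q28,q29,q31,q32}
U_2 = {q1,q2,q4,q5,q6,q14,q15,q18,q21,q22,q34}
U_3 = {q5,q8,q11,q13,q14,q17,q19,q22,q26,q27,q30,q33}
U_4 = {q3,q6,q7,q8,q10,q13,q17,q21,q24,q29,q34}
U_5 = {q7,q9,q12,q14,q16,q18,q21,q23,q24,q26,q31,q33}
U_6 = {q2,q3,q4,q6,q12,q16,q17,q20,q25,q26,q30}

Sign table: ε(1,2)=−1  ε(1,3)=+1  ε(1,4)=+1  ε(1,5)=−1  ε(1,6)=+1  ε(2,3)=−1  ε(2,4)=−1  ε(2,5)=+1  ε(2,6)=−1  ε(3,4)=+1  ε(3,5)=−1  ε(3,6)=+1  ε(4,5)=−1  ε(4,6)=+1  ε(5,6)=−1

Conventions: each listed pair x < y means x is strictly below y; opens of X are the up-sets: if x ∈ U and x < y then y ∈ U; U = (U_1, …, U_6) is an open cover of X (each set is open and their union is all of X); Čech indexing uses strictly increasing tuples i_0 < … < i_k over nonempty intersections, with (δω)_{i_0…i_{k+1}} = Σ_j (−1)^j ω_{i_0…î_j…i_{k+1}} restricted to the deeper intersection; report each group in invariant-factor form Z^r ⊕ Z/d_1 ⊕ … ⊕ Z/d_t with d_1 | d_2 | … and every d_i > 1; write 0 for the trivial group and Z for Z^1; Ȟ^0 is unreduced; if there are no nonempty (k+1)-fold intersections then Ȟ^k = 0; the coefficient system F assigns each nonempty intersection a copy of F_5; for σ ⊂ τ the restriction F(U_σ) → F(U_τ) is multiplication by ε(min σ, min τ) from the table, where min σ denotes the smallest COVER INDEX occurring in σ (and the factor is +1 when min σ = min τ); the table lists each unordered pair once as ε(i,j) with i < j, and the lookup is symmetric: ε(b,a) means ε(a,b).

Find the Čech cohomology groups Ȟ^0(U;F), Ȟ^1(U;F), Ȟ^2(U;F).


nerve of the cover:
  U12={q1,q2,q5} U13={q5,q13,q19,q27} U14={q13,q24,q29} U15={q16,q24,q31} U16={q2,q16,q25} U23={q5,q14,q22} U24={q6,q21,q34} U25={q14,q18,q21} U26={q2,q4,q6} U34={q8,q13,q17} U35={q14,q26,q33} U36={q17,q26,q30} U45={q7,q21,q24} U46={q3,q6,q17} U56={q12,q16,q26}
  U123={q5} U126={q2} U134={q13} U145={q24} U156={q16} U235={q14} U245={q21} U246={q6} U346={q17} U356={q26}
C dims 6,15,10; δ0: rk_F5 5; δ1: rk_F5 10
Ȟ^0 = (6 − 5) − 0 = 1, so Ȟ^0 ≅ Z/5
Ȟ^1 = (15 − 10) − 5 = 0, so Ȟ^1 ≅ 0
Ȟ^2 = (10 − 0) − 10 = 0, so Ȟ^2 ≅ 0

Ȟ^0 ≅ Z/5; Ȟ^1 ≅ 0; Ȟ^2 ≅ 0


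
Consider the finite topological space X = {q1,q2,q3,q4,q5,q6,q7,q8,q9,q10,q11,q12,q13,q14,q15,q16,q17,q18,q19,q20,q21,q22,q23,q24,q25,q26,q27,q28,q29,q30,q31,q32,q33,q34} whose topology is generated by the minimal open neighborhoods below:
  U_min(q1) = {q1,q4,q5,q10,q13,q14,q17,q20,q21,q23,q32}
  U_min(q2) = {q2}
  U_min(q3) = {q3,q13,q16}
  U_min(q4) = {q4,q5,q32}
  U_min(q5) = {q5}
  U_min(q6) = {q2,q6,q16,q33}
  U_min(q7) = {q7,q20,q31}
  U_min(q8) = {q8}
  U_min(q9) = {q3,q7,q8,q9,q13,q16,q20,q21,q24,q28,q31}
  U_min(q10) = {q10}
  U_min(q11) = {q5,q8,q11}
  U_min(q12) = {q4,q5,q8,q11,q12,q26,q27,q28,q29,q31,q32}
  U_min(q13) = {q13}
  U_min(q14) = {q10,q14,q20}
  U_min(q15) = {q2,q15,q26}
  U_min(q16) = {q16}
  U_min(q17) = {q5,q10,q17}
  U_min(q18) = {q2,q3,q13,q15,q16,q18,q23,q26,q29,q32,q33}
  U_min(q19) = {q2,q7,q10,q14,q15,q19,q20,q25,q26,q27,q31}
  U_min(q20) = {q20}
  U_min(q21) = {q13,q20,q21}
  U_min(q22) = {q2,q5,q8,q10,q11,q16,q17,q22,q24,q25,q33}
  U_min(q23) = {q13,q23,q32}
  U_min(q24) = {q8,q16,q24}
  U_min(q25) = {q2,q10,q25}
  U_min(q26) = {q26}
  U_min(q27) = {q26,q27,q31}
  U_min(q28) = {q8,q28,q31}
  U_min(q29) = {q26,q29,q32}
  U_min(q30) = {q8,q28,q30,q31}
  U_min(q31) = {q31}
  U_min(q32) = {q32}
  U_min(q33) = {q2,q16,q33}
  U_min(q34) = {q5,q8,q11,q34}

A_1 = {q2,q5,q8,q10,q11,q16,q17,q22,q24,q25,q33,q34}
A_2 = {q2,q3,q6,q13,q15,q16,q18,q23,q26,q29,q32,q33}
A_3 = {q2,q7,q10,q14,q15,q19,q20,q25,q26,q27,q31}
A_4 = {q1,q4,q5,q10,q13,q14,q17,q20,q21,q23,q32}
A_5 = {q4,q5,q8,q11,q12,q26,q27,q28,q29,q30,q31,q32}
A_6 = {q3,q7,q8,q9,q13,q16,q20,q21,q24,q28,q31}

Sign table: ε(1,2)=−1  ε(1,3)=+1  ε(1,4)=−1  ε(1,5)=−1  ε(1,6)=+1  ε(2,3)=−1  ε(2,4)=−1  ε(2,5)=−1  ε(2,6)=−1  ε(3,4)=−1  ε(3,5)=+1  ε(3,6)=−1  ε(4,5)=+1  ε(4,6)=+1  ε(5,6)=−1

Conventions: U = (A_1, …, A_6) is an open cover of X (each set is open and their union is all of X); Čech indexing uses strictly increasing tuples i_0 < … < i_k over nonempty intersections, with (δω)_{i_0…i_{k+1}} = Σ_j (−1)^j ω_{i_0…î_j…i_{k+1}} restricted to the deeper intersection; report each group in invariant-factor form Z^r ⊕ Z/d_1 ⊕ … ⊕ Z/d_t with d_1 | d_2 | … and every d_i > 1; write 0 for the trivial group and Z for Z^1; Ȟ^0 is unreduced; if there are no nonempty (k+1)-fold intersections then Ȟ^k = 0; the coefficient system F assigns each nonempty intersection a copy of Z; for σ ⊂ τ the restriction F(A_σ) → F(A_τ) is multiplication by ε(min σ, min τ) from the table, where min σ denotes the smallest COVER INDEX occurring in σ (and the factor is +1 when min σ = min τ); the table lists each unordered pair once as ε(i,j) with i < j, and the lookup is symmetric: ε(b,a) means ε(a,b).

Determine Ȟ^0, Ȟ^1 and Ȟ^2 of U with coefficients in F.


nonempty overlaps:
  A12={q2,q16,q33} A13={q2,q10,q25} A14={q5,q10,q17} A15={q5,q8,q11} A16={q8,q16,q24} A23={q2,q15,q26} A24={q13,q23,q32} A25={q26,q29,q32} A26={q3,q13,q16} A34={q10,q14,q20} A35={q26,q27,q31} A36={q7,q20,q31} A45={q4,q5,q32} A46={q13,q20,q21} A56={q8,q28,q31}
  A123={q2} A126={q16} A134={q10} A145={q5} A156={q8} A235={q26} A245={q32} A246={q13} A346={q20} A356={q31}
C dims 6,15,10; δ0: rk 6, SNF 1^5·2; δ1: rk 9, SNF 1^9
degree 0: 6−6−0 = 0 → Ȟ^0 ≅ 0
degree 1: 15−9−6 = 0 plus torsion [2] → Ȟ^1 ≅ Z/2
degree 2: 10−0−9 = 1 → Ȟ^2 ≅ Z

Ȟ^0 ≅ 0; Ȟ^1 ≅ Z/2; Ȟ^2 ≅ Z


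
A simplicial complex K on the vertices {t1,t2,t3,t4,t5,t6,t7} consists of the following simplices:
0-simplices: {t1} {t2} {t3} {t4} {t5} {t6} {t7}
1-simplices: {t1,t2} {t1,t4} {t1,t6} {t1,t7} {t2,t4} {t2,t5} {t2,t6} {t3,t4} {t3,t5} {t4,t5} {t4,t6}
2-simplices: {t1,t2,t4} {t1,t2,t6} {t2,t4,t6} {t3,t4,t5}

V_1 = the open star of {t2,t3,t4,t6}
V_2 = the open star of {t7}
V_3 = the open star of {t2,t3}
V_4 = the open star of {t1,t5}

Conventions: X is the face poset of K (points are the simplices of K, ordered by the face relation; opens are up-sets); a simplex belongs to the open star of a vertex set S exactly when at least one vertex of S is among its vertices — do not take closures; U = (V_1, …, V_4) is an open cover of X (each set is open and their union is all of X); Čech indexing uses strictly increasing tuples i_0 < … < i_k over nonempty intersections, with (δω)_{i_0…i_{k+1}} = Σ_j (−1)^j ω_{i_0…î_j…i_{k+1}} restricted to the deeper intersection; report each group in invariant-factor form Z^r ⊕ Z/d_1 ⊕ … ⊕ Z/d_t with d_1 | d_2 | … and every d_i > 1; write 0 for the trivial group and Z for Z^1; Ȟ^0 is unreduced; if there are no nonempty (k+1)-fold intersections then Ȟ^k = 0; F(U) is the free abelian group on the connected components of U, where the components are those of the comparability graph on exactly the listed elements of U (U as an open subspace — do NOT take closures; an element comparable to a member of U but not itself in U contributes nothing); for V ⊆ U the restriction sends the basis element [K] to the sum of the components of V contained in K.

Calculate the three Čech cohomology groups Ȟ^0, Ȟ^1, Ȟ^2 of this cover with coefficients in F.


Ȟ^0 ≅ Z; Ȟ^1 ≅ Z; Ȟ^2 ≅ 0

cover nerve:
  V1={{t2},{t3},{t4},{t6},{t1,t2},{t1,t4},{t1,t6},{t2,t4},{t2,t5},{t2,t6},{t3,t4},{t3,t5},{t4,t5},{t4,t6},{t1,t2,t4},{t1,t2,t6},{t2,t4,t6},{t3,t4,t5}} V2={{t7},{t1,t7}} V3={{t2},{t3},{t1,t2},{t2,t4},{t2,t5},{t2,t6},{t3,t4},{t3,t5},{t1,t2,t4},{t1,t2,t6},{t2,t4,t6},{t3,t4,t5}} V4={{t1},{t5},{t1,t2},{t1,t4},{t1,t6},{t1,t7},{t2,t5},{t3,t5},{t4,t5},{t1,t2,t4},{t1,t2,t6},{t3,t4,t5}}
  V13={{t2},{t3},{t1,t2},{t2,t4},{t2,t5},{t2,t6},{t3,t4},{t3,t5},{t1,t2,t4},{t1,t2,t6},{t2,t4,t6},{t3,t4,t5}} V14={{t1,t2},{t1,t4},{t1,t6},{t2,t5},{t3,t5},{t4,t5},{t1,t2,t4},{t1,t2,t6},{t3,t4,t5}} V24={{t1,t7}} V34={{t1,t2},{t2,t5},{t3,t5},{t1,t2,t4},{t1,t2,t6},{t3,t4,t5}}
  V134={{t1,t2},{t2,t5},{t3,t5},{t1,t2,t4},{t1,t2,t6},{t3,t4,t5}}
components per intersection:
  V1: {{t2},{t3},{t4},{t6},{t1,t2},{t1,t4},{t1,t6},{t2,t4},{t2,t5},{t2,t6},{t3,t4},{t3,t5},{t4,t5},{t4,t6},{t1,t2,t4},{t1,t2,t6},{t2,t4,t6},{t3,t4,t5}}
  V2: {{t7},{t1,t7}}
  V3: {{t2},{t1,t2},{t2,t4},{t2,t5},{t2,t6},{t1,t2,t4},{t1,t2,t6},{t2,t4,t6}} {{t3},{t3,t4},{t3,t5},{t3,t4,t5}}
  V4: {{t1},{t1,t2},{t1,t4},{t1,t6},{t1,t7},{t1,t2,t4},{t1,t2,t6}} {{t5},{t2,t5},{t3,t5},{t4,t5},{t3,t4,t5}}
  V13: {{t2},{t1,t2},{t2,t4},{t2,t5},{t2,t6},{t1,t2,t4},{t1,t2,t6},{t2,t4,t6}} {{t3},{t3,t4},{t3,t5},{t3,t4,t5}}
  V14: {{t1,t2},{t1,t4},{t1,t6},{t1,t2,t4},{t1,t2,t6}} {{t2,t5}} {{t3,t5},{t4,t5},{t3,t4,t5}}
  V24: {{t1,t7}}
  V34: {{t1,t2},{t1,t2,t4},{t1,t2,t6}} {{t2,t5}} {{t3,t5},{t3,t4,t5}}
  V134: {{t1,t2},{t1,t2,t4},{t1,t2,t6}} {{t2,t5}} {{t3,t5},{t3,t4,t5}}
C dims 6,9,3; δ0: rk 5, SNF 1^5; δ1: rk 3, SNF 1^3
Ȟ^0: (6−5)−0=1 ⇒ Z
Ȟ^1: (9−3)−5=1 ⇒ Z
Ȟ^2: (3−0)−3=0 ⇒ 0


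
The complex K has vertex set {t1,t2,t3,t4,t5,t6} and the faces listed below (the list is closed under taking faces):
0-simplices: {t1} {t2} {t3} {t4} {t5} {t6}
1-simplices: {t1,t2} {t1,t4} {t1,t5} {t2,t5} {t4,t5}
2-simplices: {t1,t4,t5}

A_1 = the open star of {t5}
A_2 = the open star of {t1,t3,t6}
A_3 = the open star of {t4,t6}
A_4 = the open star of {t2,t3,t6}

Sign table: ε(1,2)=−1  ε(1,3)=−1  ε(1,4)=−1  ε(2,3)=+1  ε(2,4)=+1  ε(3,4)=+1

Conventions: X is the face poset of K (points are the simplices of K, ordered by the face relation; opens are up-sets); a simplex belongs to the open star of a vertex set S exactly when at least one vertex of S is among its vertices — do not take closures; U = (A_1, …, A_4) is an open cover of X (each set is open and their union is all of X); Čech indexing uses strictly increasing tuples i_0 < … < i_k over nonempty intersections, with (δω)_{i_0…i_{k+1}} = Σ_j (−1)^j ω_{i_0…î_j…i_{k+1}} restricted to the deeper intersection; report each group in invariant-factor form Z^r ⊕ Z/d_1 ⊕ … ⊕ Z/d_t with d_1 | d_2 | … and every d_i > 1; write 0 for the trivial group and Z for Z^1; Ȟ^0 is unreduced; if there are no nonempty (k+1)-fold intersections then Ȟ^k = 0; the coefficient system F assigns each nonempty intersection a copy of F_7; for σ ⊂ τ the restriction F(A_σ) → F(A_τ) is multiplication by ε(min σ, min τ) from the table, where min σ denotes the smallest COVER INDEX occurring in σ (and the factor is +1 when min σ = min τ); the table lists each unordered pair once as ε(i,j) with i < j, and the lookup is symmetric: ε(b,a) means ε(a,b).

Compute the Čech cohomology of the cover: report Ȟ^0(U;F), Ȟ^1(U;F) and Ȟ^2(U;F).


Ȟ^0 = Z/7,  Ȟ^1 = Z/7,  Ȟ^2 = 0

intersection data:
  A1={{t5},{t1,t5},{t2,t5},{t4,t5},{t1,t4,t5}} A2={{t1},{t3},{t6},{t1,t2},{t1,t4},{t1,t5},{t1,t4,t5}} A3={{t4},{t6},{t1,t4},{t4,t5},{t1,t4,t5}} A4={{t2},{t3},{t6},{t1,t2},{t2,t5}}
  A12={{t1,t5},{t1,t4,t5}} A13={{t4,t5},{t1,t4,t5}} A14={{t2,t5}} A23={{t6},{t1,t4},{t1,t4,t5}} A24={{t3},{t6},{t1,t2}} A34={{t6}}
  A123={{t1,t4,t5}} A234={{t6}}
C dims 4,6,2; δ0: rk_F7 3; δ1: rk_F7 2
Ȟ^0 = (4 − 3) − 0 = 1, so Ȟ^0 ≅ Z/7
Ȟ^1 = (6 − 2) − 3 = 1, so Ȟ^1 ≅ Z/7
Ȟ^2 = (2 − 0) − 2 = 0, so Ȟ^2 ≅ 0


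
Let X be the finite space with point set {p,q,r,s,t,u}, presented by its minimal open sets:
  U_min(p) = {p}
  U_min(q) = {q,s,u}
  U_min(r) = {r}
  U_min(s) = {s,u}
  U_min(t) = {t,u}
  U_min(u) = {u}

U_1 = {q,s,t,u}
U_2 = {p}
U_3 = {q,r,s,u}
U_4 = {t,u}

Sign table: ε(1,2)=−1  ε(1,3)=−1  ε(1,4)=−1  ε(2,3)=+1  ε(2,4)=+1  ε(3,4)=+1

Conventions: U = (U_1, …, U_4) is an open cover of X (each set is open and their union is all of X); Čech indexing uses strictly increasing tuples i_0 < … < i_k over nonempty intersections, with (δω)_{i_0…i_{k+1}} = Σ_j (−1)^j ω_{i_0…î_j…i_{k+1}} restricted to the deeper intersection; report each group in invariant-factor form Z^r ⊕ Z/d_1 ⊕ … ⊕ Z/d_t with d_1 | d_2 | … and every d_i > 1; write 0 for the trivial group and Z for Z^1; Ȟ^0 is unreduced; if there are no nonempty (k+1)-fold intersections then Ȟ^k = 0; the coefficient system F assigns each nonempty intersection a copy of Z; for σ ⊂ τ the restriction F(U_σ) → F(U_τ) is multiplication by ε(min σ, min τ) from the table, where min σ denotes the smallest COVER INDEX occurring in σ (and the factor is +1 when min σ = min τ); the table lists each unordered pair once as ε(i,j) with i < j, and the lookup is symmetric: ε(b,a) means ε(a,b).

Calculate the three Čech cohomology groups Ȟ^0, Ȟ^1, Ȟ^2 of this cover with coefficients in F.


nonempty intersections:
  U13={q,s,u} U14={t,u} U34={u}
  U134={u}
C dims 4,3,1; δ0: rk 2, SNF 1^2; δ1: rk 1, SNF 1^1
Ȟ^0: (4−2)−0=2 ⇒ Z^2
Ȟ^1: (3−1)−2=0 ⇒ 0
Ȟ^2: (1−0)−1=0 ⇒ 0

Ȟ^0 ≅ Z^2, Ȟ^1 ≅ 0 and Ȟ^2 ≅ 0


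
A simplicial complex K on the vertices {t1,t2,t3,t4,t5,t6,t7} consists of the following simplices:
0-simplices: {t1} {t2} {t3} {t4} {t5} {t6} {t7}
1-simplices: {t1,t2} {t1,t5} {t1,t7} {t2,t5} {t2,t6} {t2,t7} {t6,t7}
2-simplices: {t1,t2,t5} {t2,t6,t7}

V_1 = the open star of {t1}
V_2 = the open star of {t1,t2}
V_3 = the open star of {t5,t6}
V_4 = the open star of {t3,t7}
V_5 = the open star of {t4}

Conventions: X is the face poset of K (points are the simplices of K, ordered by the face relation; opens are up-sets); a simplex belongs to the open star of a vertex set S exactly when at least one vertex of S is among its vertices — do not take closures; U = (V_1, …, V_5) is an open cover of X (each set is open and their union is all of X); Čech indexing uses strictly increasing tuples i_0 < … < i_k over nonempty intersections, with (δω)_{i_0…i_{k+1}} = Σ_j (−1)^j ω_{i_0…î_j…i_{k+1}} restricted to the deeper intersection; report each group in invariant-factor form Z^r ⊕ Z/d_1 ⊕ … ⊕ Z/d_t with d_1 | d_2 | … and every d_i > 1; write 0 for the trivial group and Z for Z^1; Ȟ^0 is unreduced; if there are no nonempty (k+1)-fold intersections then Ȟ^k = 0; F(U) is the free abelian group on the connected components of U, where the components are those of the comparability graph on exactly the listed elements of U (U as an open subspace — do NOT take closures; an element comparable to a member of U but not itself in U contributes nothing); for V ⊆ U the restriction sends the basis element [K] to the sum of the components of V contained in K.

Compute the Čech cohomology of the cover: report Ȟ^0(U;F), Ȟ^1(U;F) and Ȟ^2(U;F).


Ȟ^0(U;F) ≅ Z^3,  Ȟ^1(U;F) ≅ Z,  Ȟ^2(U;F) ≅ 0

nonempty intersections:
  V1={{t1},{t1,t2},{t1,t5},{t1,t7},{t1,t2,t5}} V2={{t1},{t2},{t1,t2},{t1,t5},{t1,t7},{t2,t5},{t2,t6},{t2,t7},{t1,t2,t5},{t2,t6,t7}} V3={{t5},{t6},{t1,t5},{t2,t5},{t2,t6},{t6,t7},{t1,t2,t5},{t2,t6,t7}} V4={{t3},{t7},{t1,t7},{t2,t7},{t6,t7},{t2,t6,t7}} V5={{t4}}
  V12={{t1},{t1,t2},{t1,t5},{t1,t7},{t1,t2,t5}} V13={{t1,t5},{t1,t2,t5}} V14={{t1,t7}} V23={{t1,t5},{t2,t5},{t2,t6},{t1,t2,t5},{t2,t6,t7}} V24={{t1,t7},{t2,t7},{t2,t6,t7}} V34={{t6,t7},{t2,t6,t7}}
  V123={{t1,t5},{t1,t2,t5}} V124={{t1,t7}} V234={{t2,t6,t7}}
components per intersection:
  V1: {{t1},{t1,t2},{t1,t5},{t1,t7},{t1,t2,t5}}
  V2: {{t1},{t2},{t1,t2},{t1,t5},{t1,t7},{t2,t5},{t2,t6},{t2,t7},{t1,t2,t5},{t2,t6,t7}}
  V3: {{t5},{t1,t5},{t2,t5},{t1,t2,t5}} {{t6},{t2,t6},{t6,t7},{t2,t6,t7}}
  V4: {{t3}} {{t7},{t1,t7},{t2,t7},{t6,t7},{t2,t6,t7}}
  V5: {{t4}}
  V12: {{t1},{t1,t2},{t1,t5},{t1,t7},{t1,t2,t5}}
  V13: {{t1,t5},{t1,t2,t5}}
  V14: {{t1,t7}}
  V23: {{t1,t5},{t2,t5},{t1,t2,t5}} {{t2,t6},{t2,t6,t7}}
  V24: {{t1,t7}} {{t2,t7},{t2,t6,t7}}
  V34: {{t6,t7},{t2,t6,t7}}
  V123: {{t1,t5},{t1,t2,t5}}
  V124: {{t1,t7}}
  V234: {{t2,t6,t7}}
C dims 7,8,3; δ0: rk 4, SNF 1^4; δ1: rk 3, SNF 1^3
Ȟ^0: (7−4)−0=3 ⇒ Z^3
Ȟ^1: (8−3)−4=1 ⇒ Z
Ȟ^2: (3−0)−3=0 ⇒ 0


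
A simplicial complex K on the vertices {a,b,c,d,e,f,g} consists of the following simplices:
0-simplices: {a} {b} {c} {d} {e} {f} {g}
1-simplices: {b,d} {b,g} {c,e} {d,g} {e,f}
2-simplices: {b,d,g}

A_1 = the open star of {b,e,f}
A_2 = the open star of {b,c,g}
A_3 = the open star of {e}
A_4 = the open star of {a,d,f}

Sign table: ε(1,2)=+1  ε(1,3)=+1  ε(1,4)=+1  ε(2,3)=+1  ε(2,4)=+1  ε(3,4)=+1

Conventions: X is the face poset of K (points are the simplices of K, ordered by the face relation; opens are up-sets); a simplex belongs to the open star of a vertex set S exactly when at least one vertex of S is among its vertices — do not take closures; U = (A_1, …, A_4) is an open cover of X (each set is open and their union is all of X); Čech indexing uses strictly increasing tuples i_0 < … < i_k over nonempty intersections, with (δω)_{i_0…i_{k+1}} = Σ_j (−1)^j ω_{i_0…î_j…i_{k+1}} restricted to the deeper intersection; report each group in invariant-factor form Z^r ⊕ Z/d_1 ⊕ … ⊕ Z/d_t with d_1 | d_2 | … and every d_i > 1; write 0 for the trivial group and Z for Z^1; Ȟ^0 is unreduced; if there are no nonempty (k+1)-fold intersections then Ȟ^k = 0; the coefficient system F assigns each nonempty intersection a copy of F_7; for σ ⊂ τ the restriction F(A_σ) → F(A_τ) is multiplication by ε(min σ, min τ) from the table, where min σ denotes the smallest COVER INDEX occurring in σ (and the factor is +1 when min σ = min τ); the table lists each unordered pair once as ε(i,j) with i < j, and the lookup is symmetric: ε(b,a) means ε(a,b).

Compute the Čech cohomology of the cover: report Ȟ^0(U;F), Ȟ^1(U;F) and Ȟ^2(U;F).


Ȟ^0 = Z/7; Ȟ^1 = 0; Ȟ^2 = 0

intersection data:
  A1={{b},{e},{f},{b,d},{b,g},{c,e},{e,f},{b,d,g}} A2={{b},{c},{g},{b,d},{b,g},{c,e},{d,g},{b,d,g}} A3={{e},{c,e},{e,f}} A4={{a},{d},{f},{b,d},{d,g},{e,f},{b,d,g}}
  A12={{b},{b,d},{b,g},{c,e},{b,d,g}} A13={{e},{c,e},{e,f}} A14={{f},{b,d},{e,f},{b,d,g}} A23={{c,e}} A24={{b,d},{d,g},{b,d,g}} A34={{e,f}}
  A123={{c,e}} A124={{b,d},{b,d,g}} A134={{e,f}}
C dims 4,6,3; δ0: rk_F7 3; δ1: rk_F7 3
Ȟ^0 = (4 − 3) − 0 = 1, so Ȟ^0 ≅ Z/7
Ȟ^1 = (6 − 3) − 3 = 0, so Ȟ^1 ≅ 0
Ȟ^2 = (3 − 0) − 3 = 0, so Ȟ^2 ≅ 0


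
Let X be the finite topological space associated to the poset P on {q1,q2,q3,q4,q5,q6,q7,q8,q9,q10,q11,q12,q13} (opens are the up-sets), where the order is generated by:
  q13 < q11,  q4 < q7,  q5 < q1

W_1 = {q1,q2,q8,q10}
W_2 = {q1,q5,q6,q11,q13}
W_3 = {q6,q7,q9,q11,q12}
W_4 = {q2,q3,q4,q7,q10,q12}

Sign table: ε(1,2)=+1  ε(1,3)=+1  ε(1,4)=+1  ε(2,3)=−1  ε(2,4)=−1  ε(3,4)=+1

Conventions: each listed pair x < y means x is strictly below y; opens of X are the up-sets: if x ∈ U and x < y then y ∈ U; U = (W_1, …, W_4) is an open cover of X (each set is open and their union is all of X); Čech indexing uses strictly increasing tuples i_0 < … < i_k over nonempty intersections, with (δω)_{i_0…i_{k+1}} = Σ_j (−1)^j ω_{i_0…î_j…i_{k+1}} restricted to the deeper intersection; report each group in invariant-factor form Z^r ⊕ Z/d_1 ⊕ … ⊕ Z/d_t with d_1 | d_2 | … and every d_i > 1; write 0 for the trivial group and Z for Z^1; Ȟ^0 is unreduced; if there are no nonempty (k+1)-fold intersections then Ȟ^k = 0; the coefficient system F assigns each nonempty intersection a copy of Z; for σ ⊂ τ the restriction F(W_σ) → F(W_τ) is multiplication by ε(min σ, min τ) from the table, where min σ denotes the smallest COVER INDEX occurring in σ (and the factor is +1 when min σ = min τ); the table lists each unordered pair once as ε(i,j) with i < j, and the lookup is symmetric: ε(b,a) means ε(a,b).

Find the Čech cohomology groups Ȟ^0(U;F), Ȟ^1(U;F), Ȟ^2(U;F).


Ȟ^0(U;F) ≅ 0, Ȟ^1(U;F) ≅ Z/2, Ȟ^2(U;F) ≅ 0

nerve simplices:
  W12={q1} W14={q2,q10} W23={q6,q11} W34={q7,q12}
C dims 4,4; δ0: rk 4, SNF 1^3·2
degree 0: 4−4−0 = 0 → Ȟ^0 ≅ 0
degree 1: 4−0−4 = 0 plus torsion [2] → Ȟ^1 ≅ Z/2
degree 2: 0−0−0 = 0 → Ȟ^2 ≅ 0


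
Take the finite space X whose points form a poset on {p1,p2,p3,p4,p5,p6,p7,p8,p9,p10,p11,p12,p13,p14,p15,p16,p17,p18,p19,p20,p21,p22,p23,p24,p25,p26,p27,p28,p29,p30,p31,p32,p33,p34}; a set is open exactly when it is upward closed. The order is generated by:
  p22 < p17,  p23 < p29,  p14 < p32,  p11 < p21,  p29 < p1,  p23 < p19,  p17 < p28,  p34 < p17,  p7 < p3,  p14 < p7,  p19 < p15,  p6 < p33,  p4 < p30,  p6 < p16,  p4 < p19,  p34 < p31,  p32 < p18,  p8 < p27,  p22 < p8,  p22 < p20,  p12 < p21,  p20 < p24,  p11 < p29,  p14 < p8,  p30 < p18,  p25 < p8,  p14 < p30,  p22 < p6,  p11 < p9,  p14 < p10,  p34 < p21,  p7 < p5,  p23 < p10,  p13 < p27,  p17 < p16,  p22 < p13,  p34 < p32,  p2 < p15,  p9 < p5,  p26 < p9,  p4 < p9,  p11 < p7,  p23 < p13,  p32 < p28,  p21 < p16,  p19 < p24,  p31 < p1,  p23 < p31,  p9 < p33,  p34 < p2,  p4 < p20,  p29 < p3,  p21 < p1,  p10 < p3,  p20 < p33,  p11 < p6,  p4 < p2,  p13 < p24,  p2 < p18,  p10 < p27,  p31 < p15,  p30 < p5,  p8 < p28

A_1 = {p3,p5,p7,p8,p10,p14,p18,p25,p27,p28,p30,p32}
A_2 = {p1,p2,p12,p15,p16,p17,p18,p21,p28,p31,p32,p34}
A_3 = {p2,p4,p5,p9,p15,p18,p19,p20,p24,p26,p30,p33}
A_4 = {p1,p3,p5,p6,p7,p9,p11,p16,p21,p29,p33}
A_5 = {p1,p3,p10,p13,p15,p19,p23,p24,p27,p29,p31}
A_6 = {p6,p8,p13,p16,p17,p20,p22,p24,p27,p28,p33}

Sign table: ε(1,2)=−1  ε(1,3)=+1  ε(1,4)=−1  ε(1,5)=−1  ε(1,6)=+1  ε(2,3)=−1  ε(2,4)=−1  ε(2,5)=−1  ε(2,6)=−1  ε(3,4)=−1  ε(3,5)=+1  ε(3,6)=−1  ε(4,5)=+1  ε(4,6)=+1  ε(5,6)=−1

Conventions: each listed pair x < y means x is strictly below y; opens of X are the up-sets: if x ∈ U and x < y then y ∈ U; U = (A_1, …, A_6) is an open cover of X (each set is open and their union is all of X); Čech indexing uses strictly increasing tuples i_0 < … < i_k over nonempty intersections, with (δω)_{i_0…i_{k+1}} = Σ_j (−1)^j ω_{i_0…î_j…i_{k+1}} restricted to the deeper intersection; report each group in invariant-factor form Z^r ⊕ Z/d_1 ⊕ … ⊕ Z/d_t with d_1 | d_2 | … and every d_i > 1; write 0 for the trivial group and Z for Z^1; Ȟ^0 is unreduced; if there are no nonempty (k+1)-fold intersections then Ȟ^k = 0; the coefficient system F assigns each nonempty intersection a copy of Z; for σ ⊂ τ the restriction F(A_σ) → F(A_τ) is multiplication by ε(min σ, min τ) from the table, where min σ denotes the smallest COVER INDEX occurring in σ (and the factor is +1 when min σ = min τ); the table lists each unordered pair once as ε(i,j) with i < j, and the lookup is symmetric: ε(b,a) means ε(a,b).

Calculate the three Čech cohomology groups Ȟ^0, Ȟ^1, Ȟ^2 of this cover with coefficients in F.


Ȟ^0(U;F) ≅ 0,  Ȟ^1(U;F) ≅ Z/2,  Ȟ^2(U;F) ≅ Z

intersection data:
  A12={p18,p28,p32} A13={p5,p18,p30} A14={p3,p5,p7} A15={p3,p10,p27} A16={p8,p27,p28} A23={p2,p15,p18} A24={p1,p16,p21} A25={p1,p15,p31} A26={p16,p17,p28} A34={p5,p9,p33} A35={p15,p19,p24} A36={p20,p24,p33} A45={p1,p3,p29} A46={p6,p16,p33} A56={p13,p24,p27}
  A123={p18} A126={p28} A134={p5} A145={p3} A156={p27} A235={p15} A245={p1} A246={p16} A346={p33} A356={p24}
C dims 6,15,10; δ0: rk 6, SNF 1^5·2; δ1: rk 9, SNF 1^9
Ȟ^0 = (6 − 6) − 0 = 0, so Ȟ^0 ≅ 0
Ȟ^1 = (15 − 9) − 6 = 0 plus torsion [2], so Ȟ^1 ≅ Z/2
Ȟ^2 = (10 − 0) − 9 = 1, so Ȟ^2 ≅ Z


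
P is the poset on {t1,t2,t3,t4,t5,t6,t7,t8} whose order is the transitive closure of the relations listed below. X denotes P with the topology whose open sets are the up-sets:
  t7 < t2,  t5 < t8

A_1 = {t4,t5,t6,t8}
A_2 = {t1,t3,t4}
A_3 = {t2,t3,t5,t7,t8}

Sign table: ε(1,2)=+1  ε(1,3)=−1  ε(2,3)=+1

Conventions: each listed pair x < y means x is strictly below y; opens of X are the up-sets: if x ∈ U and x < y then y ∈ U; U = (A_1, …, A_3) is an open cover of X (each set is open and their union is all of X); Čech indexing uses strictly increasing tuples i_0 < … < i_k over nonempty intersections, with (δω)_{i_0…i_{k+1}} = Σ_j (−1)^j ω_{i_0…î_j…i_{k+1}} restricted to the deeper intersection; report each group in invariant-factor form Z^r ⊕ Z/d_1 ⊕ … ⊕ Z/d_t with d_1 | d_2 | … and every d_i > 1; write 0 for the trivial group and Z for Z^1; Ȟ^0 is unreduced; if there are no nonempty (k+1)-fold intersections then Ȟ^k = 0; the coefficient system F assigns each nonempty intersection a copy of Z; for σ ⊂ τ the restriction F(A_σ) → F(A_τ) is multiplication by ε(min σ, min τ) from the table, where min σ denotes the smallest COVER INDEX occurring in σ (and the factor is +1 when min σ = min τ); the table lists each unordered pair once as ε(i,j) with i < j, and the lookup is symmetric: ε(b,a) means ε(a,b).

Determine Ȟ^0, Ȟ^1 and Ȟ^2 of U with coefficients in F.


Ȟ^0 = 0, Ȟ^1 = Z/2, Ȟ^2 = 0

cover nerve:
  A12={t4} A13={t5,t8} A23={t3}
C dims 3,3; δ0: rk 3, SNF 1^2·2
Ȟ^0: (3−3)−0=0 ⇒ 0
Ȟ^1: (3−0)−3=0 plus torsion [2] ⇒ Z/2
Ȟ^2: (0−0)−0=0 ⇒ 0


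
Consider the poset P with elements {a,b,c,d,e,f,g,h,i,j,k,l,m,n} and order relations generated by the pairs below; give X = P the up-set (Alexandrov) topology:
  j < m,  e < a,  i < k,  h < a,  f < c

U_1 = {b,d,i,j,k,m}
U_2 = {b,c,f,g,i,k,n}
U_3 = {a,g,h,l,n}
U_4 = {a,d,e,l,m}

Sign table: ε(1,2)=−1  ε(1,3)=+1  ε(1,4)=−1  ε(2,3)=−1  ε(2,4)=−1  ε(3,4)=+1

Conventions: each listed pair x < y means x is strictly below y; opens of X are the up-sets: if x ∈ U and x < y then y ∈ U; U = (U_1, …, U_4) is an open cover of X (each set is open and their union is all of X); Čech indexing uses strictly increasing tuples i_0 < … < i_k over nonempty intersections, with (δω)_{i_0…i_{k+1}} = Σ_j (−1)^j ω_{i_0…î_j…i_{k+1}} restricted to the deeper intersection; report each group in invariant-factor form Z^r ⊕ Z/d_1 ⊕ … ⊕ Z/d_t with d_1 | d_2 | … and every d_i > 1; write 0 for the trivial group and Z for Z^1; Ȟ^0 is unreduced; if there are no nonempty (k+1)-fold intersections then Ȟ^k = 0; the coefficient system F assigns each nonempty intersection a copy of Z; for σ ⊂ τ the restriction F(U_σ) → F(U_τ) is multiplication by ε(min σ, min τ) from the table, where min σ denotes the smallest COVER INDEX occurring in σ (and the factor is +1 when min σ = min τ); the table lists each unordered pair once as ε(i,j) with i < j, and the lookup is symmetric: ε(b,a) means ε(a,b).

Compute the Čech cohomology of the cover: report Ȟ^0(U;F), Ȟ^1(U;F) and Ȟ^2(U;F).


nonempty intersections:
  U12={b,i,k} U14={d,m} U23={g,n} U34={a,l}
C dims 4,4; δ0: rk 4, SNF 1^3·2
Ȟ^0: (4−4)−0=0 ⇒ 0
Ȟ^1: (4−0)−4=0 plus torsion [2] ⇒ Z/2
Ȟ^2: (0−0)−0=0 ⇒ 0

Ȟ^0 = 0, Ȟ^1 = Z/2, Ȟ^2 = 0
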